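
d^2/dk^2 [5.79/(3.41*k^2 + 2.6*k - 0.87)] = (-134.653398*k^2 - 102.66828*k + 5.79*(6.82*k + 2.6)*(13.64*k + 5.2) + 34.354386)/(3.41*k^2 + 2.6*k - 0.87)^3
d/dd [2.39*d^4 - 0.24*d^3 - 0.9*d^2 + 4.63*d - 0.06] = 9.56*d^3 - 0.72*d^2 - 1.8*d + 4.63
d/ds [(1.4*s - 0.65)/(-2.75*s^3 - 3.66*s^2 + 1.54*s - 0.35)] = (7.7*s^3 - 0.2385*s^2 - 4.758*s + 0.511)/(7.5625*s^6 + 20.13*s^5 + 4.9256*s^4 - 9.3478*s^3 + 4.9336*s^2 - 1.078*s + 0.1225)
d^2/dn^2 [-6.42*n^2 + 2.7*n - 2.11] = -12.8400000000000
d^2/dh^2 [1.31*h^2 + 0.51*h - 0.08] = 2.62000000000000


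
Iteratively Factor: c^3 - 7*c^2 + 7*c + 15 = (c + 1)*(c^2 - 8*c + 15) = (c - 3)*(c + 1)*(c - 5)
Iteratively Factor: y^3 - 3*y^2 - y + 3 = (y + 1)*(y^2 - 4*y + 3) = (y - 1)*(y + 1)*(y - 3)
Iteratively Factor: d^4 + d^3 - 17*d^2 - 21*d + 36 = (d + 3)*(d^3 - 2*d^2 - 11*d + 12) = (d - 4)*(d + 3)*(d^2 + 2*d - 3) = (d - 4)*(d + 3)^2*(d - 1)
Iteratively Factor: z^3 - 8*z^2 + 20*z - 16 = (z - 2)*(z^2 - 6*z + 8) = (z - 4)*(z - 2)*(z - 2)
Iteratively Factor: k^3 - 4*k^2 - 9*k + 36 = (k + 3)*(k^2 - 7*k + 12) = (k - 3)*(k + 3)*(k - 4)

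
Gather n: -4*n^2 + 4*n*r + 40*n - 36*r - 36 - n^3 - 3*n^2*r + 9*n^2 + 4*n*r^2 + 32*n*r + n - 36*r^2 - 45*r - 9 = -n^3 + n^2*(5 - 3*r) + n*(4*r^2 + 36*r + 41) - 36*r^2 - 81*r - 45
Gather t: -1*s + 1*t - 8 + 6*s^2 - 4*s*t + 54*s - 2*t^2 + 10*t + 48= 6*s^2 + 53*s - 2*t^2 + t*(11 - 4*s) + 40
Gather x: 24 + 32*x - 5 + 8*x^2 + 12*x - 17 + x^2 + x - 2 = 9*x^2 + 45*x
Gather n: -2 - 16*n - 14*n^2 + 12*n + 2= -14*n^2 - 4*n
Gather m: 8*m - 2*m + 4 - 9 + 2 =6*m - 3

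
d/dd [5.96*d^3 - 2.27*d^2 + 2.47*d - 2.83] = 17.88*d^2 - 4.54*d + 2.47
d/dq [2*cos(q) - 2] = -2*sin(q)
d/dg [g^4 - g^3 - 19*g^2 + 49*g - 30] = 4*g^3 - 3*g^2 - 38*g + 49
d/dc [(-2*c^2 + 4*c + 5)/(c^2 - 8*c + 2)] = 6*(2*c^2 - 3*c + 8)/(c^4 - 16*c^3 + 68*c^2 - 32*c + 4)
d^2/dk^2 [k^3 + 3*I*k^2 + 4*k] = 6*k + 6*I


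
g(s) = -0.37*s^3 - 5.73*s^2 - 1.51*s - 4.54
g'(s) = -1.11*s^2 - 11.46*s - 1.51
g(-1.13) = -9.62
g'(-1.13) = 10.02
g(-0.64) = -5.82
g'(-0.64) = 5.37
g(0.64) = -7.95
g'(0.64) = -9.30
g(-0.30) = -4.59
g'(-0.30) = 1.83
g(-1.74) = -17.31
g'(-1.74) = 15.07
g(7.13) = -440.71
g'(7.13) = -139.65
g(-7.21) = -152.84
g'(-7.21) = 23.41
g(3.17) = -78.69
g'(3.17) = -48.99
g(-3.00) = -41.59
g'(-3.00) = 22.88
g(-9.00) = -185.35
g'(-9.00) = 11.72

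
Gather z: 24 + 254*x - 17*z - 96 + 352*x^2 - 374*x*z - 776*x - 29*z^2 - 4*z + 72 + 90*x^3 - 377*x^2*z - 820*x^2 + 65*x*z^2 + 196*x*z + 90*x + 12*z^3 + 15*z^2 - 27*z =90*x^3 - 468*x^2 - 432*x + 12*z^3 + z^2*(65*x - 14) + z*(-377*x^2 - 178*x - 48)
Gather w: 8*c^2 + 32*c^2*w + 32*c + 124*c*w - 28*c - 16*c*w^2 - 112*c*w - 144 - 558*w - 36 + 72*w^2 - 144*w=8*c^2 + 4*c + w^2*(72 - 16*c) + w*(32*c^2 + 12*c - 702) - 180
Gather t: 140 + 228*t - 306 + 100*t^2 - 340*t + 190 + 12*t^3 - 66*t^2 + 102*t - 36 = 12*t^3 + 34*t^2 - 10*t - 12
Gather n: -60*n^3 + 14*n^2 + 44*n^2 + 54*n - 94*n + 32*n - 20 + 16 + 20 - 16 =-60*n^3 + 58*n^2 - 8*n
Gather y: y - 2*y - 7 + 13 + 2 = 8 - y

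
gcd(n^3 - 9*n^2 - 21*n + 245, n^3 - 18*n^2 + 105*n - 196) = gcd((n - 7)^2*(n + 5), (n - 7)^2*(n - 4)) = n^2 - 14*n + 49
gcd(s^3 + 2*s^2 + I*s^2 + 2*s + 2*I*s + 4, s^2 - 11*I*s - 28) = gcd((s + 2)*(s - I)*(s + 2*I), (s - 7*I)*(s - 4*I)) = 1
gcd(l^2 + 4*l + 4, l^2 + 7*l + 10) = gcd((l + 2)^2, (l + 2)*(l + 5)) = l + 2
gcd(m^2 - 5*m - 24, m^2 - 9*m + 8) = m - 8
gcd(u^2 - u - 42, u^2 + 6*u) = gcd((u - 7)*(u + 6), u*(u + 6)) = u + 6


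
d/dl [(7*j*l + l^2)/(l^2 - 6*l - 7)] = (-2*l*(7*j + l)*(l - 3) + (-7*j - 2*l)*(-l^2 + 6*l + 7))/(-l^2 + 6*l + 7)^2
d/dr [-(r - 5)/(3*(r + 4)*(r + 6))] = (r^2 - 10*r - 74)/(3*(r^4 + 20*r^3 + 148*r^2 + 480*r + 576))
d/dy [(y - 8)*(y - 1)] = 2*y - 9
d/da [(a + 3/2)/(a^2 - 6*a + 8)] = (a^2 - 6*a - (a - 3)*(2*a + 3) + 8)/(a^2 - 6*a + 8)^2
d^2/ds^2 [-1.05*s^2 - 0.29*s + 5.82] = -2.10000000000000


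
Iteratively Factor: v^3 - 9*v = (v)*(v^2 - 9) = v*(v - 3)*(v + 3)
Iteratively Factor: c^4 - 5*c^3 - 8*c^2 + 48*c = (c)*(c^3 - 5*c^2 - 8*c + 48) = c*(c - 4)*(c^2 - c - 12) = c*(c - 4)^2*(c + 3)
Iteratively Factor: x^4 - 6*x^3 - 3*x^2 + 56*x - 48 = (x - 1)*(x^3 - 5*x^2 - 8*x + 48) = (x - 1)*(x + 3)*(x^2 - 8*x + 16) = (x - 4)*(x - 1)*(x + 3)*(x - 4)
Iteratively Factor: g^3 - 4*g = (g + 2)*(g^2 - 2*g) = g*(g + 2)*(g - 2)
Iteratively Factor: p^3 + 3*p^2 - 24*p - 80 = (p + 4)*(p^2 - p - 20) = (p - 5)*(p + 4)*(p + 4)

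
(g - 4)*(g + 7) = g^2 + 3*g - 28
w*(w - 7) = w^2 - 7*w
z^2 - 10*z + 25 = (z - 5)^2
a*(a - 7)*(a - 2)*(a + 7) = a^4 - 2*a^3 - 49*a^2 + 98*a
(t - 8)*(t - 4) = t^2 - 12*t + 32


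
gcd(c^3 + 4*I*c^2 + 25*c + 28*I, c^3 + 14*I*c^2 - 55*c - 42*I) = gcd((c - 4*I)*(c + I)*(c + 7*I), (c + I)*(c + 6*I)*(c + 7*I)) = c^2 + 8*I*c - 7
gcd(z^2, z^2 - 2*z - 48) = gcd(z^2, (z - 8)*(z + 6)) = 1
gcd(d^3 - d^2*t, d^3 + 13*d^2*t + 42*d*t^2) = d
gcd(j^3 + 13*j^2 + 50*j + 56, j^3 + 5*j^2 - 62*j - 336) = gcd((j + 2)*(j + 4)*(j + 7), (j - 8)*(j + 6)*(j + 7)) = j + 7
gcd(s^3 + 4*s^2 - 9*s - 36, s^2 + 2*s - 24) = 1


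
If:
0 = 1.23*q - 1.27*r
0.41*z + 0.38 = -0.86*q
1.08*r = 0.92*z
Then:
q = -0.29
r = -0.28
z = -0.33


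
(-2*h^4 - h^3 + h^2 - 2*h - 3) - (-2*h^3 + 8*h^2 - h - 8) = -2*h^4 + h^3 - 7*h^2 - h + 5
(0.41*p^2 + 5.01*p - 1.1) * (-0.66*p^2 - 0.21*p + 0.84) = -0.2706*p^4 - 3.3927*p^3 + 0.0183000000000002*p^2 + 4.4394*p - 0.924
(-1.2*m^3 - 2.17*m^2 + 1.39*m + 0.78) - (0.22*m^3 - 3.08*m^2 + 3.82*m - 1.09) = -1.42*m^3 + 0.91*m^2 - 2.43*m + 1.87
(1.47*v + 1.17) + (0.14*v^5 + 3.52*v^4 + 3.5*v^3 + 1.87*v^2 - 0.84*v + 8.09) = 0.14*v^5 + 3.52*v^4 + 3.5*v^3 + 1.87*v^2 + 0.63*v + 9.26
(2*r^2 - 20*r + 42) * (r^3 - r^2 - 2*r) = 2*r^5 - 22*r^4 + 58*r^3 - 2*r^2 - 84*r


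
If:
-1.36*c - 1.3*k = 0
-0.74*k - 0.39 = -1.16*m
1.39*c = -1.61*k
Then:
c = 0.00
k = 0.00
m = 0.34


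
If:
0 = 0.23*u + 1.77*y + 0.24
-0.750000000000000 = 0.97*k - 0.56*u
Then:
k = -4.44285073957866*y - 1.37561631555356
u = -7.69565217391304*y - 1.04347826086957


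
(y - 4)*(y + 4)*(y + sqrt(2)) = y^3 + sqrt(2)*y^2 - 16*y - 16*sqrt(2)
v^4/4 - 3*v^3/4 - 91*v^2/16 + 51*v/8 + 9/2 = (v/4 + 1)*(v - 6)*(v - 3/2)*(v + 1/2)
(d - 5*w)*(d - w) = d^2 - 6*d*w + 5*w^2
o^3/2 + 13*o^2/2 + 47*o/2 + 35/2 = (o/2 + 1/2)*(o + 5)*(o + 7)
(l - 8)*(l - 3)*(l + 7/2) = l^3 - 15*l^2/2 - 29*l/2 + 84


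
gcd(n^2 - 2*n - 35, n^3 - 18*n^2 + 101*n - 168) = n - 7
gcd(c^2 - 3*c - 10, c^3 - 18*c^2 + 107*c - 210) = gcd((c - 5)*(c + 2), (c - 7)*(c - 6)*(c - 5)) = c - 5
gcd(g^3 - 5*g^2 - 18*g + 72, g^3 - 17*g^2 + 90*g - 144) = g^2 - 9*g + 18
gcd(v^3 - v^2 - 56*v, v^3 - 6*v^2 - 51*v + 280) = v^2 - v - 56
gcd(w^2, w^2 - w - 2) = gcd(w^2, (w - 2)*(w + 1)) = 1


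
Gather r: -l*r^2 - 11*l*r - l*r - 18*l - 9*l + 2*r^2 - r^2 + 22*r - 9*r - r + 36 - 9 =-27*l + r^2*(1 - l) + r*(12 - 12*l) + 27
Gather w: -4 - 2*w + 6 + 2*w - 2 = 0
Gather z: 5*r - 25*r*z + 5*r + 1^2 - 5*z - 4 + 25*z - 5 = 10*r + z*(20 - 25*r) - 8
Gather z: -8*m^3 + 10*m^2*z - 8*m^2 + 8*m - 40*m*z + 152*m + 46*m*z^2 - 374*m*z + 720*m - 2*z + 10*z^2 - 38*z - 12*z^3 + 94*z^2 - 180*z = -8*m^3 - 8*m^2 + 880*m - 12*z^3 + z^2*(46*m + 104) + z*(10*m^2 - 414*m - 220)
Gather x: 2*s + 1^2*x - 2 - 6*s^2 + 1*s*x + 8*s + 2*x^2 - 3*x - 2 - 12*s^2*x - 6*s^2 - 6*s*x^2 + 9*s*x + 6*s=-12*s^2 + 16*s + x^2*(2 - 6*s) + x*(-12*s^2 + 10*s - 2) - 4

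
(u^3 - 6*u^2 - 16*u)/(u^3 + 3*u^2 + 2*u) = (u - 8)/(u + 1)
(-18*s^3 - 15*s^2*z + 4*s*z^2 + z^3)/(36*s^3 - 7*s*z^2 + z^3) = (6*s^2 + 7*s*z + z^2)/(-12*s^2 - 4*s*z + z^2)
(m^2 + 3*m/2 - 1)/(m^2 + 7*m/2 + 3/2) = (2*m^2 + 3*m - 2)/(2*m^2 + 7*m + 3)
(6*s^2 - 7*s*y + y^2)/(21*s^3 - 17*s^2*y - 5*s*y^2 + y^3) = (-6*s + y)/(-21*s^2 - 4*s*y + y^2)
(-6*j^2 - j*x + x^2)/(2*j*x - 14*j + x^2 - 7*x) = (-3*j + x)/(x - 7)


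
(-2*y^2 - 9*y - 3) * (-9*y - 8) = 18*y^3 + 97*y^2 + 99*y + 24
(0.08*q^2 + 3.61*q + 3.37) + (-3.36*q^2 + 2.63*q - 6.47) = -3.28*q^2 + 6.24*q - 3.1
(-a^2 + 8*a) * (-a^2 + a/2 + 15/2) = a^4 - 17*a^3/2 - 7*a^2/2 + 60*a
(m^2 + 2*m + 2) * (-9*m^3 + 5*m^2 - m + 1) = -9*m^5 - 13*m^4 - 9*m^3 + 9*m^2 + 2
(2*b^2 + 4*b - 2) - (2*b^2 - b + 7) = 5*b - 9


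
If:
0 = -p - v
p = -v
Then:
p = -v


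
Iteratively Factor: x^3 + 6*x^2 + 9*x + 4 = (x + 1)*(x^2 + 5*x + 4) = (x + 1)^2*(x + 4)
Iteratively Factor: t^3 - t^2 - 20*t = (t - 5)*(t^2 + 4*t) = t*(t - 5)*(t + 4)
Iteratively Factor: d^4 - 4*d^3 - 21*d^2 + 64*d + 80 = (d - 5)*(d^3 + d^2 - 16*d - 16) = (d - 5)*(d + 4)*(d^2 - 3*d - 4) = (d - 5)*(d + 1)*(d + 4)*(d - 4)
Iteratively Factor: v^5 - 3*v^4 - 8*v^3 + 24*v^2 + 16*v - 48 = (v - 3)*(v^4 - 8*v^2 + 16) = (v - 3)*(v - 2)*(v^3 + 2*v^2 - 4*v - 8) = (v - 3)*(v - 2)^2*(v^2 + 4*v + 4) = (v - 3)*(v - 2)^2*(v + 2)*(v + 2)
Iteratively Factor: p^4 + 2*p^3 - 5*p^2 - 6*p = (p + 3)*(p^3 - p^2 - 2*p) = (p - 2)*(p + 3)*(p^2 + p) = (p - 2)*(p + 1)*(p + 3)*(p)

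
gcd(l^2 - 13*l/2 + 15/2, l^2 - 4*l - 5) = l - 5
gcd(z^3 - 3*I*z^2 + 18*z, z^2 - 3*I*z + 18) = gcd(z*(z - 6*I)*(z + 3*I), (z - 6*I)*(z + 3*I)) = z^2 - 3*I*z + 18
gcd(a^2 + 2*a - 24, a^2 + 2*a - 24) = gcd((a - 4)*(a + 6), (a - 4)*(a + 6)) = a^2 + 2*a - 24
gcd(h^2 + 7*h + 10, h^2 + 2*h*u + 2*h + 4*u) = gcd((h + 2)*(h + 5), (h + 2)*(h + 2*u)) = h + 2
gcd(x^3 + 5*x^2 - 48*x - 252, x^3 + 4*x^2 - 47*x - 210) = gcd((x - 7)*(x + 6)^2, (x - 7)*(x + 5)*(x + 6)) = x^2 - x - 42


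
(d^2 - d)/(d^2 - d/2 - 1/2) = 2*d/(2*d + 1)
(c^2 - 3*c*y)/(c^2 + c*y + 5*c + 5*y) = c*(c - 3*y)/(c^2 + c*y + 5*c + 5*y)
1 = 1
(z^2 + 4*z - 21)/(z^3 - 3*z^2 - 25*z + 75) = (z + 7)/(z^2 - 25)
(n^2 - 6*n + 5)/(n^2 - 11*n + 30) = (n - 1)/(n - 6)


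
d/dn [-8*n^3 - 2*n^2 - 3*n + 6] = -24*n^2 - 4*n - 3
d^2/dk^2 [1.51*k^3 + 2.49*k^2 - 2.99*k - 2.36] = 9.06*k + 4.98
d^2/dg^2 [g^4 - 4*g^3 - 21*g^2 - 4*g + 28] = 12*g^2 - 24*g - 42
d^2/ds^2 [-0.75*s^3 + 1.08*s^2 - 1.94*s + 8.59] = 2.16 - 4.5*s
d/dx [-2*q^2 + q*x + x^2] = q + 2*x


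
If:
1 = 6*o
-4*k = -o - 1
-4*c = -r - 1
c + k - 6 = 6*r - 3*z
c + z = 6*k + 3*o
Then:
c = 13/48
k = 7/24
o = 1/6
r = 1/12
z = 95/48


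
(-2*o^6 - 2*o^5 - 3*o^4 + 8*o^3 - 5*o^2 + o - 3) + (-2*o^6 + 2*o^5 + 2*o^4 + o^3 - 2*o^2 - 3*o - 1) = -4*o^6 - o^4 + 9*o^3 - 7*o^2 - 2*o - 4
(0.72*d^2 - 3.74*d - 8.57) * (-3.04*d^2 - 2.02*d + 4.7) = -2.1888*d^4 + 9.9152*d^3 + 36.9916*d^2 - 0.266600000000004*d - 40.279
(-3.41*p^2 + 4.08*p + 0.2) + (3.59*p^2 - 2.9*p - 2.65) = 0.18*p^2 + 1.18*p - 2.45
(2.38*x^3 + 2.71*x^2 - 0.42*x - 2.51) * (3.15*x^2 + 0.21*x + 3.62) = 7.497*x^5 + 9.0363*x^4 + 7.8617*x^3 + 1.8155*x^2 - 2.0475*x - 9.0862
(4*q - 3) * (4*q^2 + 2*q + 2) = 16*q^3 - 4*q^2 + 2*q - 6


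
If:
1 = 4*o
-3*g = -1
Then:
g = 1/3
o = 1/4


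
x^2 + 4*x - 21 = (x - 3)*(x + 7)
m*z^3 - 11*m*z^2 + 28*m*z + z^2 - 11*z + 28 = (z - 7)*(z - 4)*(m*z + 1)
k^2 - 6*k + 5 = (k - 5)*(k - 1)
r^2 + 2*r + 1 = (r + 1)^2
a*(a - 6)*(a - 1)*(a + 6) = a^4 - a^3 - 36*a^2 + 36*a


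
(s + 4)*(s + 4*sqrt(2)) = s^2 + 4*s + 4*sqrt(2)*s + 16*sqrt(2)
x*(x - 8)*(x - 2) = x^3 - 10*x^2 + 16*x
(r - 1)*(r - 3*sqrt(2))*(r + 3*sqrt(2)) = r^3 - r^2 - 18*r + 18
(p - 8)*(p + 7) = p^2 - p - 56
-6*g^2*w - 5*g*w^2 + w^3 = w*(-6*g + w)*(g + w)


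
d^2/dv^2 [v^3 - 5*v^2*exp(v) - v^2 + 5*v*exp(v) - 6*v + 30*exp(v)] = -5*v^2*exp(v) - 15*v*exp(v) + 6*v + 30*exp(v) - 2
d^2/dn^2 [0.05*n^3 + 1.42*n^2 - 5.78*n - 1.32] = 0.3*n + 2.84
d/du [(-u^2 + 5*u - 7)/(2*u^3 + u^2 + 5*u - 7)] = 2*u*(u^3 - 10*u^2 + 16*u + 14)/(4*u^6 + 4*u^5 + 21*u^4 - 18*u^3 + 11*u^2 - 70*u + 49)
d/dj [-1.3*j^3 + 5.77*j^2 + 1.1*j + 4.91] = -3.9*j^2 + 11.54*j + 1.1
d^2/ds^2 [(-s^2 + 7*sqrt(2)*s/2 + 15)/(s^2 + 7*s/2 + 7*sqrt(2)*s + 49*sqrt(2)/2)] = 8*(7*s^3 + 21*sqrt(2)*s^3 + 90*s^2 + 147*sqrt(2)*s^2 - 714*s + 630*sqrt(2)*s - 1666*sqrt(2) - 294)/(8*s^6 + 84*s^5 + 168*sqrt(2)*s^5 + 1764*sqrt(2)*s^4 + 2646*s^4 + 11662*sqrt(2)*s^3 + 25039*s^3 + 86436*s^2 + 64827*sqrt(2)*s^2 + 100842*s + 201684*sqrt(2)*s + 235298*sqrt(2))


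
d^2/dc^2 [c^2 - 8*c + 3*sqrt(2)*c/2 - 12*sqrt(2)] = 2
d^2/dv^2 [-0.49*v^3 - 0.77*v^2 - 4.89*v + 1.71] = -2.94*v - 1.54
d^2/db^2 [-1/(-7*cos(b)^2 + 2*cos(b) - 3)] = (392*sin(b)^4 - 36*sin(b)^2 + 117*cos(b) - 21*cos(3*b) - 288)/(2*(7*sin(b)^2 + 2*cos(b) - 10)^3)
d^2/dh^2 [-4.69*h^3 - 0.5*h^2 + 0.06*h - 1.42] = -28.14*h - 1.0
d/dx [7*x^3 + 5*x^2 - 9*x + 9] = 21*x^2 + 10*x - 9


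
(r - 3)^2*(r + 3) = r^3 - 3*r^2 - 9*r + 27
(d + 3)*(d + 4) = d^2 + 7*d + 12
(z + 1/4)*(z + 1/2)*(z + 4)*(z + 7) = z^4 + 47*z^3/4 + 291*z^2/8 + 179*z/8 + 7/2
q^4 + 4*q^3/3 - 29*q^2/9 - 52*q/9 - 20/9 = (q - 2)*(q + 2/3)*(q + 1)*(q + 5/3)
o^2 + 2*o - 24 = (o - 4)*(o + 6)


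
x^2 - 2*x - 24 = (x - 6)*(x + 4)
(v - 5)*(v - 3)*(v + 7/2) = v^3 - 9*v^2/2 - 13*v + 105/2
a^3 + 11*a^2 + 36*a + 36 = (a + 2)*(a + 3)*(a + 6)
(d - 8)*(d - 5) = d^2 - 13*d + 40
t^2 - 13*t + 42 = (t - 7)*(t - 6)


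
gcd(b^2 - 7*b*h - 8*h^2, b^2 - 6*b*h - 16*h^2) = b - 8*h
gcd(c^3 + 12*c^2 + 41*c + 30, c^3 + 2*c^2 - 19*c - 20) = c^2 + 6*c + 5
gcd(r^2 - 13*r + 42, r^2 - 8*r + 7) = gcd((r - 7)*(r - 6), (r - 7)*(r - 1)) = r - 7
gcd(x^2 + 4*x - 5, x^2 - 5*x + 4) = x - 1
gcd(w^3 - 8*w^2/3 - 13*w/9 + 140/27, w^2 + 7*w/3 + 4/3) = w + 4/3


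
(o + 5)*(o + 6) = o^2 + 11*o + 30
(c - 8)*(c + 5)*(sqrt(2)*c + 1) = sqrt(2)*c^3 - 3*sqrt(2)*c^2 + c^2 - 40*sqrt(2)*c - 3*c - 40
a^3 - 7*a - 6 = (a - 3)*(a + 1)*(a + 2)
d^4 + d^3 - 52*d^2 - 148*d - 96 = (d - 8)*(d + 1)*(d + 2)*(d + 6)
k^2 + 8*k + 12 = (k + 2)*(k + 6)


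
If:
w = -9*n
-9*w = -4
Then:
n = -4/81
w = 4/9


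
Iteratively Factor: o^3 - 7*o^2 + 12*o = (o - 4)*(o^2 - 3*o) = o*(o - 4)*(o - 3)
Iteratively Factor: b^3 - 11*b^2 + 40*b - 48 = (b - 3)*(b^2 - 8*b + 16) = (b - 4)*(b - 3)*(b - 4)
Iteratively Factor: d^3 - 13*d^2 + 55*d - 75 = (d - 5)*(d^2 - 8*d + 15) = (d - 5)^2*(d - 3)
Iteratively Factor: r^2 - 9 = (r - 3)*(r + 3)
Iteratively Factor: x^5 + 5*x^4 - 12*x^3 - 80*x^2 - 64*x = (x + 1)*(x^4 + 4*x^3 - 16*x^2 - 64*x) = (x + 1)*(x + 4)*(x^3 - 16*x) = (x + 1)*(x + 4)^2*(x^2 - 4*x) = (x - 4)*(x + 1)*(x + 4)^2*(x)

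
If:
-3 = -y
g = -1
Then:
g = -1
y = 3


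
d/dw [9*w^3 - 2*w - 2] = 27*w^2 - 2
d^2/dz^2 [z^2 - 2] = 2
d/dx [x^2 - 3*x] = 2*x - 3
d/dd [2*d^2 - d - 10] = 4*d - 1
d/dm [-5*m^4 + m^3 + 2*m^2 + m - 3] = -20*m^3 + 3*m^2 + 4*m + 1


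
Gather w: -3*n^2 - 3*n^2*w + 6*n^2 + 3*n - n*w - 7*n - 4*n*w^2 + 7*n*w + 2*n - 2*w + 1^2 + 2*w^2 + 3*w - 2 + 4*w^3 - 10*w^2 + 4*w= 3*n^2 - 2*n + 4*w^3 + w^2*(-4*n - 8) + w*(-3*n^2 + 6*n + 5) - 1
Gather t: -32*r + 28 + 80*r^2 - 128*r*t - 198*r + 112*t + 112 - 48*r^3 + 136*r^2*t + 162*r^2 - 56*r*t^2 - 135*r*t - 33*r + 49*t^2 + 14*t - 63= -48*r^3 + 242*r^2 - 263*r + t^2*(49 - 56*r) + t*(136*r^2 - 263*r + 126) + 77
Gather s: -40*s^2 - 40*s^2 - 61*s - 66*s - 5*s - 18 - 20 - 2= -80*s^2 - 132*s - 40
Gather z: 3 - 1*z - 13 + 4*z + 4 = 3*z - 6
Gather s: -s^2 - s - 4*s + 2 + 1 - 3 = -s^2 - 5*s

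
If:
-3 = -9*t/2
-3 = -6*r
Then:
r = 1/2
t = 2/3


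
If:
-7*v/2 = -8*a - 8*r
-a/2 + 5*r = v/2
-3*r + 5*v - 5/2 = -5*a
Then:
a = 135/1081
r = 5/94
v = 440/1081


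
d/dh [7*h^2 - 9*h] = 14*h - 9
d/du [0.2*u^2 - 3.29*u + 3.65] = 0.4*u - 3.29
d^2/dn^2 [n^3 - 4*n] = 6*n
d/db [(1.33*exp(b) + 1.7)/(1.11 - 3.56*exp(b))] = 7.5283*exp(b)/(3.56*exp(b) - 1.11)^2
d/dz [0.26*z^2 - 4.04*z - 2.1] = 0.52*z - 4.04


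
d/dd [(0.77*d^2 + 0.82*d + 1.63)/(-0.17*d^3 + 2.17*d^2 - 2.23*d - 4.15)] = (0.1309*d^4 + 0.2788*d^3 - 2.6652*d^2 - 13.4652*d + 0.2319)/(0.0289*d^6 - 0.7378*d^5 + 5.4671*d^4 - 8.2672*d^3 - 13.0381*d^2 + 18.509*d + 17.2225)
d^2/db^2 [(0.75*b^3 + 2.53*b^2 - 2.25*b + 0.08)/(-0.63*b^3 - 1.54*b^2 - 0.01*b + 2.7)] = (-8.88178419700125e-16*b^7 - 0.553013999999997*b^6 + 5.3865*b^5 - 2.49669*b^4 - 57.006652*b^3 - 18.211332*b^2 + 22.504128*b - 37.431196)/(0.250047*b^9 + 1.833678*b^8 + 4.494231*b^7 + 0.495585999999999*b^6 - 15.645903*b^5 - 19.311558*b^4 + 13.528621*b^3 + 33.67899*b^2 + 0.2187*b - 19.683)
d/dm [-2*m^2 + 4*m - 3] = 4 - 4*m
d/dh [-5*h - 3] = -5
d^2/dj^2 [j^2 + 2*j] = 2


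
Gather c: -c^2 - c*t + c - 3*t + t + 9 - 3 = -c^2 + c*(1 - t) - 2*t + 6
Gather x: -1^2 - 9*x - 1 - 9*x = -18*x - 2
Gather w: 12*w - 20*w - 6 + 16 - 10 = -8*w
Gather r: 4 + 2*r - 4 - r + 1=r + 1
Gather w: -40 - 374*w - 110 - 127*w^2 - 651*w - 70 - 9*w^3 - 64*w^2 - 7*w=-9*w^3 - 191*w^2 - 1032*w - 220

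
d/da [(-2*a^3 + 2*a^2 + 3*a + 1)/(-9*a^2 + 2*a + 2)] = (18*a^4 - 8*a^3 + 19*a^2 + 26*a + 4)/(81*a^4 - 36*a^3 - 32*a^2 + 8*a + 4)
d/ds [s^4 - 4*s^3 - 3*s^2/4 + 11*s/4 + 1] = 4*s^3 - 12*s^2 - 3*s/2 + 11/4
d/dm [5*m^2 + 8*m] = 10*m + 8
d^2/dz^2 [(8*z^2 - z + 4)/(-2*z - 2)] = -13/(z^3 + 3*z^2 + 3*z + 1)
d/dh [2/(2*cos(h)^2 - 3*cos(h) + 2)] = 2*(4*cos(h) - 3)*sin(h)/(-3*cos(h) + cos(2*h) + 3)^2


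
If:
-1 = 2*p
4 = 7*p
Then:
No Solution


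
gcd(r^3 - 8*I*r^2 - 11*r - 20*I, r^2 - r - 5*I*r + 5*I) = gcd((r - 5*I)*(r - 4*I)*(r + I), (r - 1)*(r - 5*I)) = r - 5*I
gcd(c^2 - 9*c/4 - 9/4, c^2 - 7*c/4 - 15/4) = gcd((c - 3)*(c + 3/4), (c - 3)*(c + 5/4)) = c - 3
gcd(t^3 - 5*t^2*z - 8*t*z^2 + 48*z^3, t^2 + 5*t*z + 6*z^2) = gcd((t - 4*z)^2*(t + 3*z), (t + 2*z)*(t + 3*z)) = t + 3*z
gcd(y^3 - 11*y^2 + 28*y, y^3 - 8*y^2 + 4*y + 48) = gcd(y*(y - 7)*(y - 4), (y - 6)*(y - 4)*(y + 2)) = y - 4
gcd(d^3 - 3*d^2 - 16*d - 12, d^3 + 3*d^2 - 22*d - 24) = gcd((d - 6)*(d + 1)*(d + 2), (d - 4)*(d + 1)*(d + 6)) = d + 1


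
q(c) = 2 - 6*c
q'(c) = -6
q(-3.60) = 23.60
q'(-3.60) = -6.00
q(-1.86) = 13.16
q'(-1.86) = -6.00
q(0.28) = 0.32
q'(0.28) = -6.00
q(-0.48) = 4.88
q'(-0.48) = -6.00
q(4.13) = -22.78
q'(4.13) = -6.00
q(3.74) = -20.44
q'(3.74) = -6.00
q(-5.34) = 34.04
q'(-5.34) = -6.00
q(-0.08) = 2.48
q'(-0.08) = -6.00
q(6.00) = -34.00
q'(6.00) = -6.00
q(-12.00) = 74.00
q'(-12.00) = -6.00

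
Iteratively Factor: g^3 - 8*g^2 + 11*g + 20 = (g - 4)*(g^2 - 4*g - 5) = (g - 4)*(g + 1)*(g - 5)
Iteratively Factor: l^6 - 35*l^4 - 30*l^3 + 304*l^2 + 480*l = (l)*(l^5 - 35*l^3 - 30*l^2 + 304*l + 480) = l*(l - 4)*(l^4 + 4*l^3 - 19*l^2 - 106*l - 120) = l*(l - 5)*(l - 4)*(l^3 + 9*l^2 + 26*l + 24) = l*(l - 5)*(l - 4)*(l + 3)*(l^2 + 6*l + 8) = l*(l - 5)*(l - 4)*(l + 3)*(l + 4)*(l + 2)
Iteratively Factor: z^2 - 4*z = (z)*(z - 4)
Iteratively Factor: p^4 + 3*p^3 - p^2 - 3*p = (p + 3)*(p^3 - p) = p*(p + 3)*(p^2 - 1) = p*(p - 1)*(p + 3)*(p + 1)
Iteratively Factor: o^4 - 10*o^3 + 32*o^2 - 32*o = (o - 4)*(o^3 - 6*o^2 + 8*o) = (o - 4)*(o - 2)*(o^2 - 4*o) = o*(o - 4)*(o - 2)*(o - 4)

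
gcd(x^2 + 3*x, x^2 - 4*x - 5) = 1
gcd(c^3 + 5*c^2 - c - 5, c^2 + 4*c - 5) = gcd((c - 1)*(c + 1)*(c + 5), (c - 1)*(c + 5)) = c^2 + 4*c - 5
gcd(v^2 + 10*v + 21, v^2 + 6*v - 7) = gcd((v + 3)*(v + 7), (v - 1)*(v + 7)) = v + 7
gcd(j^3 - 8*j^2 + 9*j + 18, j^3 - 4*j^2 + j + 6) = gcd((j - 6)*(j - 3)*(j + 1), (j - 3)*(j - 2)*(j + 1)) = j^2 - 2*j - 3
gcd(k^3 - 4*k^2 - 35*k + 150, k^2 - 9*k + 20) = k - 5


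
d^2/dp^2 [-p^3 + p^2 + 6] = 2 - 6*p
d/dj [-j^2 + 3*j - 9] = 3 - 2*j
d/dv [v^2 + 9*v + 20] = 2*v + 9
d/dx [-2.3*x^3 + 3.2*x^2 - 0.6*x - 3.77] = -6.9*x^2 + 6.4*x - 0.6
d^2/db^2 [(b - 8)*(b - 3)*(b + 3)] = 6*b - 16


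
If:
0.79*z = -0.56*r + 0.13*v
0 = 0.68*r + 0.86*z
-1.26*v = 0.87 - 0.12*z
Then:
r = 1.64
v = -0.81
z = -1.29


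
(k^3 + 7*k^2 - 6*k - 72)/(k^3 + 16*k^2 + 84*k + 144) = (k - 3)/(k + 6)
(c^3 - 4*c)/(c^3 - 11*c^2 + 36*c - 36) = c*(c + 2)/(c^2 - 9*c + 18)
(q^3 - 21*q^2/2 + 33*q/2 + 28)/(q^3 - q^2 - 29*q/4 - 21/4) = 2*(q - 8)/(2*q + 3)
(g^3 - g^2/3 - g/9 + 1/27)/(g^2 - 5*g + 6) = (g^3 - g^2/3 - g/9 + 1/27)/(g^2 - 5*g + 6)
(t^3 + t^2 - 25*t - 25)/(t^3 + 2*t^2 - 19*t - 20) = (t - 5)/(t - 4)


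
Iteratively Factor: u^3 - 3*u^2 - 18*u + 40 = (u - 2)*(u^2 - u - 20) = (u - 5)*(u - 2)*(u + 4)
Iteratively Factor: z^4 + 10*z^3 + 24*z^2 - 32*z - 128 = (z - 2)*(z^3 + 12*z^2 + 48*z + 64) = (z - 2)*(z + 4)*(z^2 + 8*z + 16) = (z - 2)*(z + 4)^2*(z + 4)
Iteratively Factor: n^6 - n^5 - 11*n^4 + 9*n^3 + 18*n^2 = (n)*(n^5 - n^4 - 11*n^3 + 9*n^2 + 18*n) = n^2*(n^4 - n^3 - 11*n^2 + 9*n + 18) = n^2*(n - 3)*(n^3 + 2*n^2 - 5*n - 6) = n^2*(n - 3)*(n - 2)*(n^2 + 4*n + 3) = n^2*(n - 3)*(n - 2)*(n + 3)*(n + 1)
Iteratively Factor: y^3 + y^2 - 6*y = (y)*(y^2 + y - 6) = y*(y - 2)*(y + 3)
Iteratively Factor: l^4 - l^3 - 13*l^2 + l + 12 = (l + 3)*(l^3 - 4*l^2 - l + 4) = (l - 1)*(l + 3)*(l^2 - 3*l - 4) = (l - 1)*(l + 1)*(l + 3)*(l - 4)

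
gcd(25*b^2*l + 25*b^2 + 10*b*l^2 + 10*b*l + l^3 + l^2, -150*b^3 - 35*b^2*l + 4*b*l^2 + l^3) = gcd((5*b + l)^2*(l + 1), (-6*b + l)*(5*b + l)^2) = 25*b^2 + 10*b*l + l^2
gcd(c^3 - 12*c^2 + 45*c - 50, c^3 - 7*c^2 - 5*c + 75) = c^2 - 10*c + 25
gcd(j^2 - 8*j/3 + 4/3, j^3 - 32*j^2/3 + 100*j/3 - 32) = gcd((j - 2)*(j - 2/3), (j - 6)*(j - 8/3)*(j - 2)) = j - 2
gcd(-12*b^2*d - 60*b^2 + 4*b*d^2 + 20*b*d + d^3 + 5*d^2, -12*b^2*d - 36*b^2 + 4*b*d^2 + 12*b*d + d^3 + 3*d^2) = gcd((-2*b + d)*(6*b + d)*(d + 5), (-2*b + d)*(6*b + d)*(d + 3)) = 12*b^2 - 4*b*d - d^2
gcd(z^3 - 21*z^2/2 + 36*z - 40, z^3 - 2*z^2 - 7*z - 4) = z - 4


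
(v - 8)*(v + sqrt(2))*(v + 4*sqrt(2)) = v^3 - 8*v^2 + 5*sqrt(2)*v^2 - 40*sqrt(2)*v + 8*v - 64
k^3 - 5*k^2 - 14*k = k*(k - 7)*(k + 2)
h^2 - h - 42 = (h - 7)*(h + 6)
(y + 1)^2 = y^2 + 2*y + 1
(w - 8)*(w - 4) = w^2 - 12*w + 32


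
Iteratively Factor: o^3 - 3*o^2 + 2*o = (o - 1)*(o^2 - 2*o) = o*(o - 1)*(o - 2)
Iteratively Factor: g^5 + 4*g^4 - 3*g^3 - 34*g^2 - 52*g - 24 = (g - 3)*(g^4 + 7*g^3 + 18*g^2 + 20*g + 8) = (g - 3)*(g + 2)*(g^3 + 5*g^2 + 8*g + 4) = (g - 3)*(g + 1)*(g + 2)*(g^2 + 4*g + 4) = (g - 3)*(g + 1)*(g + 2)^2*(g + 2)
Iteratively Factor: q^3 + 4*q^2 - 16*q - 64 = (q + 4)*(q^2 - 16) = (q - 4)*(q + 4)*(q + 4)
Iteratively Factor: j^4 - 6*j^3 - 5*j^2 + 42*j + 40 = (j + 1)*(j^3 - 7*j^2 + 2*j + 40) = (j - 5)*(j + 1)*(j^2 - 2*j - 8) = (j - 5)*(j + 1)*(j + 2)*(j - 4)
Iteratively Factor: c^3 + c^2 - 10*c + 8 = (c + 4)*(c^2 - 3*c + 2) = (c - 2)*(c + 4)*(c - 1)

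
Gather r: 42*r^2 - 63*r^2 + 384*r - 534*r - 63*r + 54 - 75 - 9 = -21*r^2 - 213*r - 30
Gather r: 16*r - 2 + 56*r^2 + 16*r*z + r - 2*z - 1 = 56*r^2 + r*(16*z + 17) - 2*z - 3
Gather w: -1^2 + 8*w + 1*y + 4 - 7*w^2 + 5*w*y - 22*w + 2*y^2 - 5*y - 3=-7*w^2 + w*(5*y - 14) + 2*y^2 - 4*y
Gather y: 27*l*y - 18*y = y*(27*l - 18)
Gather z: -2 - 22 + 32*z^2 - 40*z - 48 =32*z^2 - 40*z - 72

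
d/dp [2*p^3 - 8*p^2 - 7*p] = 6*p^2 - 16*p - 7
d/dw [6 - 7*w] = -7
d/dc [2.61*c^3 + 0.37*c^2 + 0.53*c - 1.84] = 7.83*c^2 + 0.74*c + 0.53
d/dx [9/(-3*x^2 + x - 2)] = 9*(6*x - 1)/(3*x^2 - x + 2)^2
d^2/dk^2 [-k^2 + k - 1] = -2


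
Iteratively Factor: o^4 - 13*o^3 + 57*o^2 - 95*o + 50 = (o - 1)*(o^3 - 12*o^2 + 45*o - 50) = (o - 5)*(o - 1)*(o^2 - 7*o + 10) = (o - 5)*(o - 2)*(o - 1)*(o - 5)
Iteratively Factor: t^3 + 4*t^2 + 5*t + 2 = (t + 1)*(t^2 + 3*t + 2) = (t + 1)*(t + 2)*(t + 1)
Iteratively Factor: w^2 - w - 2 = (w + 1)*(w - 2)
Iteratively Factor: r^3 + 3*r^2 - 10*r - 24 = (r - 3)*(r^2 + 6*r + 8) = (r - 3)*(r + 2)*(r + 4)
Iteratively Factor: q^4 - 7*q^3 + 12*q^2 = (q)*(q^3 - 7*q^2 + 12*q) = q*(q - 4)*(q^2 - 3*q) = q^2*(q - 4)*(q - 3)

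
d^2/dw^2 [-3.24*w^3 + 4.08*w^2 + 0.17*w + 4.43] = 8.16 - 19.44*w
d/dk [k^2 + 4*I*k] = 2*k + 4*I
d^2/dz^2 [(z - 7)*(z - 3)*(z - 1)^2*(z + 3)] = 20*z^3 - 108*z^2 + 36*z + 148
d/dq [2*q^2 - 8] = 4*q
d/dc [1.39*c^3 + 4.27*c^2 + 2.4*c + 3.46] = 4.17*c^2 + 8.54*c + 2.4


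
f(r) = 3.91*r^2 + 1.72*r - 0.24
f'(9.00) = 72.10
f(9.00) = 331.95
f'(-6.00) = -45.20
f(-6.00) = 130.20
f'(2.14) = 18.45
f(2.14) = 21.35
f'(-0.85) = -4.93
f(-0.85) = 1.12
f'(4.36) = 35.82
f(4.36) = 81.59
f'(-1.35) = -8.84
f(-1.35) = 4.56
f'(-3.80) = -28.00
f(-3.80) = 49.68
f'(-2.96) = -21.43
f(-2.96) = 28.93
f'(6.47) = 52.32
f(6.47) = 174.56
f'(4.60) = 37.69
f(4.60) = 90.41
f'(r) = 7.82*r + 1.72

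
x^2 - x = x*(x - 1)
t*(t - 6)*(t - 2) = t^3 - 8*t^2 + 12*t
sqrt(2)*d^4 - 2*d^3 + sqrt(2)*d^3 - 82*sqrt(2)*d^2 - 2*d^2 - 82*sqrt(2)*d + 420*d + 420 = (d - 5*sqrt(2))*(d - 3*sqrt(2))*(d + 7*sqrt(2))*(sqrt(2)*d + sqrt(2))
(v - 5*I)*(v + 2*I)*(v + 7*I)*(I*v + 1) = I*v^4 - 3*v^3 + 35*I*v^2 - 39*v + 70*I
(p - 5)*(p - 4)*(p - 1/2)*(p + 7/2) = p^4 - 6*p^3 - 35*p^2/4 + 303*p/4 - 35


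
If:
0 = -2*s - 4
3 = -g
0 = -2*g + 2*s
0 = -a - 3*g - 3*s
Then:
No Solution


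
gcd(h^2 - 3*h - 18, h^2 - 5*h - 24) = h + 3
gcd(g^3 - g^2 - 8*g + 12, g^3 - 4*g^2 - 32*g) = 1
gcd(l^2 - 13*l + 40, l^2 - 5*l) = l - 5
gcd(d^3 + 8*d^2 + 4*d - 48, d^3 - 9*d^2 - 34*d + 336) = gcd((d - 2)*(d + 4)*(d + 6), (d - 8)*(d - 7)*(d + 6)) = d + 6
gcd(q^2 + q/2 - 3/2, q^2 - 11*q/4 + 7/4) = q - 1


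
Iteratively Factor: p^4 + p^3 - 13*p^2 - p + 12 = (p + 1)*(p^3 - 13*p + 12) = (p + 1)*(p + 4)*(p^2 - 4*p + 3) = (p - 3)*(p + 1)*(p + 4)*(p - 1)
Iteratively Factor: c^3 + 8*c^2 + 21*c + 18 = (c + 2)*(c^2 + 6*c + 9) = (c + 2)*(c + 3)*(c + 3)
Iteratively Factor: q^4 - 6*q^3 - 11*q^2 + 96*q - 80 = (q - 4)*(q^3 - 2*q^2 - 19*q + 20) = (q - 4)*(q - 1)*(q^2 - q - 20) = (q - 5)*(q - 4)*(q - 1)*(q + 4)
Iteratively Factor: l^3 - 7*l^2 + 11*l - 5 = (l - 5)*(l^2 - 2*l + 1) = (l - 5)*(l - 1)*(l - 1)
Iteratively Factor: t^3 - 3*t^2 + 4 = (t - 2)*(t^2 - t - 2) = (t - 2)*(t + 1)*(t - 2)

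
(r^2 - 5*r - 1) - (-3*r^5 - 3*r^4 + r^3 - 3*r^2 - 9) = 3*r^5 + 3*r^4 - r^3 + 4*r^2 - 5*r + 8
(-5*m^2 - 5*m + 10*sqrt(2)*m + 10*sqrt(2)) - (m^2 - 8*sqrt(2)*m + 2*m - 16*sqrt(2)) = -6*m^2 - 7*m + 18*sqrt(2)*m + 26*sqrt(2)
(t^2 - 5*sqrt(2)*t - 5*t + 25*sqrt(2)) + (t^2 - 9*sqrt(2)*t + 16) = 2*t^2 - 14*sqrt(2)*t - 5*t + 16 + 25*sqrt(2)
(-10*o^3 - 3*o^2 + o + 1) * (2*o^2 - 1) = -20*o^5 - 6*o^4 + 12*o^3 + 5*o^2 - o - 1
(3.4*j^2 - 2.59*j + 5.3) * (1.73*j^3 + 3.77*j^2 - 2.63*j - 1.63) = 5.882*j^5 + 8.3373*j^4 - 9.5373*j^3 + 21.2507*j^2 - 9.7173*j - 8.639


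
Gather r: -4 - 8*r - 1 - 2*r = -10*r - 5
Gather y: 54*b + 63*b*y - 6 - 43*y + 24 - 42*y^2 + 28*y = 54*b - 42*y^2 + y*(63*b - 15) + 18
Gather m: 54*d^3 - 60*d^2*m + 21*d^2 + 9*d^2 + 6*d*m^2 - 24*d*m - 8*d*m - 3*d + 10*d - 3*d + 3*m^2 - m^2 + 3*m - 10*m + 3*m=54*d^3 + 30*d^2 + 4*d + m^2*(6*d + 2) + m*(-60*d^2 - 32*d - 4)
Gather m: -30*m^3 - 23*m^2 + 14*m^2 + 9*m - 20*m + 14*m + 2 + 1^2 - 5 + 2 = -30*m^3 - 9*m^2 + 3*m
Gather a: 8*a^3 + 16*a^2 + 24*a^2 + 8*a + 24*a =8*a^3 + 40*a^2 + 32*a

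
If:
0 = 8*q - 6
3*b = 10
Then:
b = 10/3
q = 3/4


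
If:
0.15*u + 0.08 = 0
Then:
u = -0.53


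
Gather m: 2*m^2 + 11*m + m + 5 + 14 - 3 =2*m^2 + 12*m + 16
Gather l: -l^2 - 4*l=-l^2 - 4*l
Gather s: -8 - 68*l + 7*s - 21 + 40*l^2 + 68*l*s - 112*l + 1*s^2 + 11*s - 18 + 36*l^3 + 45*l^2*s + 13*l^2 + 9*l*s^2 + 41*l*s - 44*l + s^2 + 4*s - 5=36*l^3 + 53*l^2 - 224*l + s^2*(9*l + 2) + s*(45*l^2 + 109*l + 22) - 52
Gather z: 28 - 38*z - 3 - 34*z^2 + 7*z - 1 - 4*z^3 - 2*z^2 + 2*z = -4*z^3 - 36*z^2 - 29*z + 24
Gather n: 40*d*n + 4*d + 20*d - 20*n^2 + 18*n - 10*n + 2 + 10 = 24*d - 20*n^2 + n*(40*d + 8) + 12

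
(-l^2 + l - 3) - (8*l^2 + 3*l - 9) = -9*l^2 - 2*l + 6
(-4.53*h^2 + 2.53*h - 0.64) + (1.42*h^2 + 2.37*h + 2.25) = -3.11*h^2 + 4.9*h + 1.61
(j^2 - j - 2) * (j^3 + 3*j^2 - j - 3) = j^5 + 2*j^4 - 6*j^3 - 8*j^2 + 5*j + 6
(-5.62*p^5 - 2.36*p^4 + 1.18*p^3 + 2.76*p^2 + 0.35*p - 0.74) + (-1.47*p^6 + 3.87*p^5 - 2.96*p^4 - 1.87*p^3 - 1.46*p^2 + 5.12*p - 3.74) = -1.47*p^6 - 1.75*p^5 - 5.32*p^4 - 0.69*p^3 + 1.3*p^2 + 5.47*p - 4.48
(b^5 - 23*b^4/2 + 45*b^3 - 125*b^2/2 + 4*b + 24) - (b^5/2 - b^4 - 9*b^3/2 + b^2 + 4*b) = b^5/2 - 21*b^4/2 + 99*b^3/2 - 127*b^2/2 + 24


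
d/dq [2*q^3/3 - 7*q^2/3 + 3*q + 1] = 2*q^2 - 14*q/3 + 3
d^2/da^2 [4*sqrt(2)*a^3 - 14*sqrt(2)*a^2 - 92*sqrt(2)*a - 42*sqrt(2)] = sqrt(2)*(24*a - 28)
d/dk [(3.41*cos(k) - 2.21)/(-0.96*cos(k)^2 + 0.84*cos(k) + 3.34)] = (-3.2736*cos(k)^2 + 4.2432*cos(k) - 13.2458)*sin(k)/(0.9216*cos(k)^4 - 1.6128*cos(k)^3 - 5.7072*cos(k)^2 + 5.6112*cos(k) + 11.1556)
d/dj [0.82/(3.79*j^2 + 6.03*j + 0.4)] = (-6.2156*j - 4.9446)/(3.79*j^2 + 6.03*j + 0.4)^2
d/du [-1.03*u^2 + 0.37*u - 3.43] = 0.37 - 2.06*u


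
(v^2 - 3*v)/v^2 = (v - 3)/v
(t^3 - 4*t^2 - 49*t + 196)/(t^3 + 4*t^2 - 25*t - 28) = (t - 7)/(t + 1)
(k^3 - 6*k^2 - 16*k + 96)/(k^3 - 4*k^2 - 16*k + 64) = (k - 6)/(k - 4)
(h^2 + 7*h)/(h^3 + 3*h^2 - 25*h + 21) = h/(h^2 - 4*h + 3)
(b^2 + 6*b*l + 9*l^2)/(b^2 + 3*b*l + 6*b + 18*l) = (b + 3*l)/(b + 6)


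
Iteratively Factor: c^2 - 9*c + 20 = (c - 5)*(c - 4)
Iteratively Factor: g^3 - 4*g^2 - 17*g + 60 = (g - 3)*(g^2 - g - 20) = (g - 3)*(g + 4)*(g - 5)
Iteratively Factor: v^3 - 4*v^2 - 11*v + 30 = (v - 2)*(v^2 - 2*v - 15) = (v - 5)*(v - 2)*(v + 3)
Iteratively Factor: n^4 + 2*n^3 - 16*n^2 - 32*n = (n)*(n^3 + 2*n^2 - 16*n - 32) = n*(n + 2)*(n^2 - 16) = n*(n + 2)*(n + 4)*(n - 4)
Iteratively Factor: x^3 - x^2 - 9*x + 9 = (x + 3)*(x^2 - 4*x + 3) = (x - 3)*(x + 3)*(x - 1)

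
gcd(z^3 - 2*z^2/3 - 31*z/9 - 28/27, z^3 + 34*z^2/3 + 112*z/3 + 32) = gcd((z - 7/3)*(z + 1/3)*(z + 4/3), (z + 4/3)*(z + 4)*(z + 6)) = z + 4/3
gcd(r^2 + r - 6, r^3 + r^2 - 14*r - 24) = r + 3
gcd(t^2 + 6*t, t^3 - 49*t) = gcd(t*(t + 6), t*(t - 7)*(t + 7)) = t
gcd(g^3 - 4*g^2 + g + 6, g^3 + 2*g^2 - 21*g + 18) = g - 3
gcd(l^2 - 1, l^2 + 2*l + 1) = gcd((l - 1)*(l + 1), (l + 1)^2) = l + 1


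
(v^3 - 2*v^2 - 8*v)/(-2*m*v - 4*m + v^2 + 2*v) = v*(v - 4)/(-2*m + v)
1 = 1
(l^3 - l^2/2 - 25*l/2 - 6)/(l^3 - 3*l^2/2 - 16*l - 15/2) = (l - 4)/(l - 5)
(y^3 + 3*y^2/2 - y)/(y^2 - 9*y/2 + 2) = y*(y + 2)/(y - 4)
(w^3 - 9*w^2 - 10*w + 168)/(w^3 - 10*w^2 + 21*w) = (w^2 - 2*w - 24)/(w*(w - 3))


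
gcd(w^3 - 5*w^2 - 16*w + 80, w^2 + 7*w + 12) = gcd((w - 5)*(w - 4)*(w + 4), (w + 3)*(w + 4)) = w + 4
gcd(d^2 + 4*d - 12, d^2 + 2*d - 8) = d - 2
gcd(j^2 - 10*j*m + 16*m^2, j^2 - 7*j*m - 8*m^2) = j - 8*m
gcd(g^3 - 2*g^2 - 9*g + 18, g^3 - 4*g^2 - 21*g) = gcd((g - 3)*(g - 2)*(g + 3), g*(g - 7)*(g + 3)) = g + 3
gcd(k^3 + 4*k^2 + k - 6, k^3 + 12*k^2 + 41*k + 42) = k^2 + 5*k + 6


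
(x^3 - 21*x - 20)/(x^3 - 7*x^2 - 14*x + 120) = (x + 1)/(x - 6)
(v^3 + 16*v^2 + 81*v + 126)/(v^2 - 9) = (v^2 + 13*v + 42)/(v - 3)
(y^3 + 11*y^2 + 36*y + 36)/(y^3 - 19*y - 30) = (y + 6)/(y - 5)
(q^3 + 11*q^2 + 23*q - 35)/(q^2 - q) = q + 12 + 35/q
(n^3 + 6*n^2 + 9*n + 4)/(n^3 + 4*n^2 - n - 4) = (n + 1)/(n - 1)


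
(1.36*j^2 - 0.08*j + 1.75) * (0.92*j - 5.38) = 1.2512*j^3 - 7.3904*j^2 + 2.0404*j - 9.415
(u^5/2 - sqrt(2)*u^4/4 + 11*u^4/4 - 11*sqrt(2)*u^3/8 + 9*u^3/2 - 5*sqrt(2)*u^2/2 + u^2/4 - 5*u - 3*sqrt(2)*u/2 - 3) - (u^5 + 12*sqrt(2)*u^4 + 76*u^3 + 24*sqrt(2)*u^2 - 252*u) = -u^5/2 - 49*sqrt(2)*u^4/4 + 11*u^4/4 - 143*u^3/2 - 11*sqrt(2)*u^3/8 - 53*sqrt(2)*u^2/2 + u^2/4 - 3*sqrt(2)*u/2 + 247*u - 3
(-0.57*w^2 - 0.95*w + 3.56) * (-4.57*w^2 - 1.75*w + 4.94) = 2.6049*w^4 + 5.339*w^3 - 17.4225*w^2 - 10.923*w + 17.5864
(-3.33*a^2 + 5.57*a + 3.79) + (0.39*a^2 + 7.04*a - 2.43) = -2.94*a^2 + 12.61*a + 1.36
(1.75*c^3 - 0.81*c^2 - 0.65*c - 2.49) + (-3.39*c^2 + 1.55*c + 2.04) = 1.75*c^3 - 4.2*c^2 + 0.9*c - 0.45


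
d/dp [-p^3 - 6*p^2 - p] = -3*p^2 - 12*p - 1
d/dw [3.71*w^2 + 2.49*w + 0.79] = 7.42*w + 2.49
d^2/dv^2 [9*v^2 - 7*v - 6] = 18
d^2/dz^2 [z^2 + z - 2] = 2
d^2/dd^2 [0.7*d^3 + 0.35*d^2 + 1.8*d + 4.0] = 4.2*d + 0.7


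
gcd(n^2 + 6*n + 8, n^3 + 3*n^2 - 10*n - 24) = n^2 + 6*n + 8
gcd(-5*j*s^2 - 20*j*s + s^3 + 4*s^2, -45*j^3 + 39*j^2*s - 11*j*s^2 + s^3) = -5*j + s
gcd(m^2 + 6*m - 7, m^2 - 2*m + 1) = m - 1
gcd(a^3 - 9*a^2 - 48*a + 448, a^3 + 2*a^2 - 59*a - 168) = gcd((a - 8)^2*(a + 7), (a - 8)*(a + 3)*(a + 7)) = a^2 - a - 56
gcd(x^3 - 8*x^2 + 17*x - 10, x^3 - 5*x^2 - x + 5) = x^2 - 6*x + 5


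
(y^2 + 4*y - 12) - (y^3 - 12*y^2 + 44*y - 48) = -y^3 + 13*y^2 - 40*y + 36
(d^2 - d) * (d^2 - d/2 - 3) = d^4 - 3*d^3/2 - 5*d^2/2 + 3*d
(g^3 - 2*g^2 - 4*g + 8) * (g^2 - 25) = g^5 - 2*g^4 - 29*g^3 + 58*g^2 + 100*g - 200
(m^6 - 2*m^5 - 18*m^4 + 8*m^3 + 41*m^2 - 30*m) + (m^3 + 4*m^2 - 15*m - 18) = m^6 - 2*m^5 - 18*m^4 + 9*m^3 + 45*m^2 - 45*m - 18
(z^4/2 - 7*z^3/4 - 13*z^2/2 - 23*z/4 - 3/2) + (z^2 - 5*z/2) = z^4/2 - 7*z^3/4 - 11*z^2/2 - 33*z/4 - 3/2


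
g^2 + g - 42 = (g - 6)*(g + 7)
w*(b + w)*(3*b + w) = 3*b^2*w + 4*b*w^2 + w^3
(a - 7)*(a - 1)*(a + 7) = a^3 - a^2 - 49*a + 49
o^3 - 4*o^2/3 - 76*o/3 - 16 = (o - 6)*(o + 2/3)*(o + 4)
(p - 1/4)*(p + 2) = p^2 + 7*p/4 - 1/2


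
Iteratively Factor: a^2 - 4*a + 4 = (a - 2)*(a - 2)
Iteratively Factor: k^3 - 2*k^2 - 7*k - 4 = (k - 4)*(k^2 + 2*k + 1) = (k - 4)*(k + 1)*(k + 1)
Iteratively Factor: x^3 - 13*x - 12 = (x + 1)*(x^2 - x - 12) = (x - 4)*(x + 1)*(x + 3)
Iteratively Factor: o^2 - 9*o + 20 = (o - 4)*(o - 5)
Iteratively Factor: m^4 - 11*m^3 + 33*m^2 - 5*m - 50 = (m - 5)*(m^3 - 6*m^2 + 3*m + 10) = (m - 5)*(m - 2)*(m^2 - 4*m - 5) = (m - 5)*(m - 2)*(m + 1)*(m - 5)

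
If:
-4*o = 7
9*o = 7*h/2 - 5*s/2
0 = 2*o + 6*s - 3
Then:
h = -313/84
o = -7/4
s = 13/12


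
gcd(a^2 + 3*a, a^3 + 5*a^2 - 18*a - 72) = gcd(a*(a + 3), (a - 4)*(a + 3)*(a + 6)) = a + 3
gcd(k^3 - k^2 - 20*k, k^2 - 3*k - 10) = k - 5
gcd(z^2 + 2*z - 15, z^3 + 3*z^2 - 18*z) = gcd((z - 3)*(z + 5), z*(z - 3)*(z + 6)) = z - 3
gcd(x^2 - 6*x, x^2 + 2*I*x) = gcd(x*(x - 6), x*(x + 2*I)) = x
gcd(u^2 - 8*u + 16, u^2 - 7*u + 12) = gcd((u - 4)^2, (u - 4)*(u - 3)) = u - 4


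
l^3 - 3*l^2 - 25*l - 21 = (l - 7)*(l + 1)*(l + 3)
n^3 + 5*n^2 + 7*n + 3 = (n + 1)^2*(n + 3)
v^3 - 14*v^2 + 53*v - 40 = (v - 8)*(v - 5)*(v - 1)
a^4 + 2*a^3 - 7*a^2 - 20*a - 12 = (a - 3)*(a + 1)*(a + 2)^2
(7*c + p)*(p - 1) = 7*c*p - 7*c + p^2 - p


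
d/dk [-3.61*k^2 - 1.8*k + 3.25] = -7.22*k - 1.8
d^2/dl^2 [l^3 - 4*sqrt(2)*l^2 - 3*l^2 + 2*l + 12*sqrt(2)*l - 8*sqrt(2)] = 6*l - 8*sqrt(2) - 6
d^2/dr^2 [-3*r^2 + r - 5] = -6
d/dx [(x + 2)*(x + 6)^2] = (x + 6)*(3*x + 10)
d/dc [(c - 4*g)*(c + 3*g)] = 2*c - g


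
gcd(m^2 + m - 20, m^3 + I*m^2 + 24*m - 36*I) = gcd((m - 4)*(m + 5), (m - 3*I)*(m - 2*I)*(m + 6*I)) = 1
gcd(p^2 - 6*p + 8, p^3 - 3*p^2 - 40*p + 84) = p - 2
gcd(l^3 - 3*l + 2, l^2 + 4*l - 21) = 1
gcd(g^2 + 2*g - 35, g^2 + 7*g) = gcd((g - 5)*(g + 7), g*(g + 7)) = g + 7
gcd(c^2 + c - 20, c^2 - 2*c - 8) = c - 4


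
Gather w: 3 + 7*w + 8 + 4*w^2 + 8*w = 4*w^2 + 15*w + 11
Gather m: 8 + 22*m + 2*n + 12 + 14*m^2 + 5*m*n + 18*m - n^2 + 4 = 14*m^2 + m*(5*n + 40) - n^2 + 2*n + 24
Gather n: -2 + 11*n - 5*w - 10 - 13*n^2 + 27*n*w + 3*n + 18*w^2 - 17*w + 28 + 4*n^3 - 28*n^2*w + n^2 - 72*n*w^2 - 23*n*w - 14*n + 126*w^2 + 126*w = 4*n^3 + n^2*(-28*w - 12) + n*(-72*w^2 + 4*w) + 144*w^2 + 104*w + 16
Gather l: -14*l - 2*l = -16*l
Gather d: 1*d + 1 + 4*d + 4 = 5*d + 5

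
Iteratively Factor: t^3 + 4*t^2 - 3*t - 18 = (t + 3)*(t^2 + t - 6) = (t + 3)^2*(t - 2)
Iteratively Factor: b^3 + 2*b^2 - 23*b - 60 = (b - 5)*(b^2 + 7*b + 12) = (b - 5)*(b + 4)*(b + 3)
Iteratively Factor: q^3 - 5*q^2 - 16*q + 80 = (q - 5)*(q^2 - 16) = (q - 5)*(q + 4)*(q - 4)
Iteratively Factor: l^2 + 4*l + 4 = (l + 2)*(l + 2)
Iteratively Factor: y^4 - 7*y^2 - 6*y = (y + 1)*(y^3 - y^2 - 6*y) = y*(y + 1)*(y^2 - y - 6) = y*(y + 1)*(y + 2)*(y - 3)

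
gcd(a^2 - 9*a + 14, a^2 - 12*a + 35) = a - 7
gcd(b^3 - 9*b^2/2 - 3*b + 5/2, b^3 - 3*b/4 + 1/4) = b^2 + b/2 - 1/2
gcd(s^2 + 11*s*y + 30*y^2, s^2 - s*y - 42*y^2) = s + 6*y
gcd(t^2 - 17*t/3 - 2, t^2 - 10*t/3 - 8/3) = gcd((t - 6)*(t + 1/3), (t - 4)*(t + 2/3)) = 1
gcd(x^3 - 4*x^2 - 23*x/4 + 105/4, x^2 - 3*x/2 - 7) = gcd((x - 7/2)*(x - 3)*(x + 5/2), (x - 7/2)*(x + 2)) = x - 7/2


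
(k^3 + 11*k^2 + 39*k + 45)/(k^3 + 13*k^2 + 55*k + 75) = (k + 3)/(k + 5)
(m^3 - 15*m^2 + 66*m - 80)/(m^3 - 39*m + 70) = (m - 8)/(m + 7)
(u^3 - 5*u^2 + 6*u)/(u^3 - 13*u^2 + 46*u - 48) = u/(u - 8)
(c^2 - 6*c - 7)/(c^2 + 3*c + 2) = (c - 7)/(c + 2)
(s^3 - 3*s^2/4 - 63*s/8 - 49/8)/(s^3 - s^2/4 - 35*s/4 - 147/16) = 2*(s + 1)/(2*s + 3)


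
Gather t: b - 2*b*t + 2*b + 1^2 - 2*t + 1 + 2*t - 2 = -2*b*t + 3*b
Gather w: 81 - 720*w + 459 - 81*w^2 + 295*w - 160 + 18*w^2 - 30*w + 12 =-63*w^2 - 455*w + 392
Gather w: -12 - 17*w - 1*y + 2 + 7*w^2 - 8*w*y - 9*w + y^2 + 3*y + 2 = 7*w^2 + w*(-8*y - 26) + y^2 + 2*y - 8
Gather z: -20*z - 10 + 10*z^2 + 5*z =10*z^2 - 15*z - 10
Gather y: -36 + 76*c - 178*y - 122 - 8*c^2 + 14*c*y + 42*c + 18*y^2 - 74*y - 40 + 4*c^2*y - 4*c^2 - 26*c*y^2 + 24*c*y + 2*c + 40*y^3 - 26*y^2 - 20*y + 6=-12*c^2 + 120*c + 40*y^3 + y^2*(-26*c - 8) + y*(4*c^2 + 38*c - 272) - 192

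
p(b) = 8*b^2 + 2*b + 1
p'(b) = 16*b + 2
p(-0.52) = 2.12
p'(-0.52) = -6.32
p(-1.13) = 8.96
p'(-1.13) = -16.08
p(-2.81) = 58.55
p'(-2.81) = -42.96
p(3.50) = 106.00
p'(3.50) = 58.00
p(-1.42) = 14.29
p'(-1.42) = -20.72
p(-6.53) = 329.07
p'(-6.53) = -102.48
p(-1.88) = 25.52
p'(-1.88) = -28.08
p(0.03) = 1.07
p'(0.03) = 2.48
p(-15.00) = 1771.00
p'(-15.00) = -238.00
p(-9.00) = 631.00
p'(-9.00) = -142.00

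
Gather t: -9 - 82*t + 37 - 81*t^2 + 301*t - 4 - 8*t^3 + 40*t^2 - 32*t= -8*t^3 - 41*t^2 + 187*t + 24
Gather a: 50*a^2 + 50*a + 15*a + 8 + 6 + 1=50*a^2 + 65*a + 15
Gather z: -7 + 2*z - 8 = 2*z - 15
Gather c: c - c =0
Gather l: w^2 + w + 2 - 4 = w^2 + w - 2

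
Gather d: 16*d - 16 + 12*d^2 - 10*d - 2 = 12*d^2 + 6*d - 18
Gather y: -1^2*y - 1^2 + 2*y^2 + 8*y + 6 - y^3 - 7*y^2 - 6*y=-y^3 - 5*y^2 + y + 5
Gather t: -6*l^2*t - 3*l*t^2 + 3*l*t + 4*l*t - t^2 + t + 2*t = t^2*(-3*l - 1) + t*(-6*l^2 + 7*l + 3)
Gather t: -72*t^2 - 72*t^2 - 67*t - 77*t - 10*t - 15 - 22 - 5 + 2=-144*t^2 - 154*t - 40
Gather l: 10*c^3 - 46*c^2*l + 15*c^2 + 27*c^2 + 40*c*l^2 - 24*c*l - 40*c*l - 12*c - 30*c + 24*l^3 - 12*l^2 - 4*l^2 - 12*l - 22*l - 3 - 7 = 10*c^3 + 42*c^2 - 42*c + 24*l^3 + l^2*(40*c - 16) + l*(-46*c^2 - 64*c - 34) - 10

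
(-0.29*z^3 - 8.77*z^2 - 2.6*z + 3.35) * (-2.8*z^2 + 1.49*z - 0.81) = 0.812*z^5 + 24.1239*z^4 - 5.5524*z^3 - 6.1503*z^2 + 7.0975*z - 2.7135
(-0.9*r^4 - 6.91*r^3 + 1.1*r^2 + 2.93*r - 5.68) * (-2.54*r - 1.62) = 2.286*r^5 + 19.0094*r^4 + 8.4002*r^3 - 9.2242*r^2 + 9.6806*r + 9.2016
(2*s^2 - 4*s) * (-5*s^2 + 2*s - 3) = -10*s^4 + 24*s^3 - 14*s^2 + 12*s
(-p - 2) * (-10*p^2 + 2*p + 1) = 10*p^3 + 18*p^2 - 5*p - 2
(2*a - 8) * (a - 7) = 2*a^2 - 22*a + 56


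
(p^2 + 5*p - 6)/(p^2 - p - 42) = (p - 1)/(p - 7)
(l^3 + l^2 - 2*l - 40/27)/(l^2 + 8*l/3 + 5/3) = (9*l^2 - 6*l - 8)/(9*(l + 1))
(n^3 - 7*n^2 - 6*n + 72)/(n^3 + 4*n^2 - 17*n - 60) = (n - 6)/(n + 5)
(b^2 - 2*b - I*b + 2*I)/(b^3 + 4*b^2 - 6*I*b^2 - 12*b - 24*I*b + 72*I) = (b - I)/(b^2 + 6*b*(1 - I) - 36*I)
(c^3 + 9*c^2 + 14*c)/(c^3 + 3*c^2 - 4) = c*(c + 7)/(c^2 + c - 2)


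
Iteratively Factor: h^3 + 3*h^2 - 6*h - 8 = (h + 4)*(h^2 - h - 2) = (h + 1)*(h + 4)*(h - 2)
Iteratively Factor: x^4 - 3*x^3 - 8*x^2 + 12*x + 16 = (x - 4)*(x^3 + x^2 - 4*x - 4) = (x - 4)*(x + 2)*(x^2 - x - 2) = (x - 4)*(x - 2)*(x + 2)*(x + 1)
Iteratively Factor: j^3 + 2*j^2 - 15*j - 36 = (j + 3)*(j^2 - j - 12) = (j - 4)*(j + 3)*(j + 3)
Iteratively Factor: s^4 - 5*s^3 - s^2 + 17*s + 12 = (s + 1)*(s^3 - 6*s^2 + 5*s + 12) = (s - 4)*(s + 1)*(s^2 - 2*s - 3) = (s - 4)*(s + 1)^2*(s - 3)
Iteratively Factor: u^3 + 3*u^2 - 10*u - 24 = (u - 3)*(u^2 + 6*u + 8) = (u - 3)*(u + 2)*(u + 4)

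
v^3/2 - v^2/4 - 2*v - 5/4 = (v/2 + 1/2)*(v - 5/2)*(v + 1)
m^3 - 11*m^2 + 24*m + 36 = (m - 6)^2*(m + 1)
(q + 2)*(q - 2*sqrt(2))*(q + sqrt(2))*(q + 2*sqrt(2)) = q^4 + sqrt(2)*q^3 + 2*q^3 - 8*q^2 + 2*sqrt(2)*q^2 - 16*q - 8*sqrt(2)*q - 16*sqrt(2)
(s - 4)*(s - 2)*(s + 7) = s^3 + s^2 - 34*s + 56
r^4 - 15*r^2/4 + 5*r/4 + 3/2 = (r - 3/2)*(r - 1)*(r + 1/2)*(r + 2)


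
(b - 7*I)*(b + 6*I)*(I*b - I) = I*b^3 + b^2 - I*b^2 - b + 42*I*b - 42*I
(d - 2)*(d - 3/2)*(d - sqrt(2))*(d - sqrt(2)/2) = d^4 - 7*d^3/2 - 3*sqrt(2)*d^3/2 + 4*d^2 + 21*sqrt(2)*d^2/4 - 9*sqrt(2)*d/2 - 7*d/2 + 3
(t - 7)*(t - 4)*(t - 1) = t^3 - 12*t^2 + 39*t - 28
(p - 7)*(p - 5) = p^2 - 12*p + 35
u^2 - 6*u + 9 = (u - 3)^2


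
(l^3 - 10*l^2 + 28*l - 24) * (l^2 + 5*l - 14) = l^5 - 5*l^4 - 36*l^3 + 256*l^2 - 512*l + 336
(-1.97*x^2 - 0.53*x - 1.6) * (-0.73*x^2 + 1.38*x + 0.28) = 1.4381*x^4 - 2.3317*x^3 - 0.115*x^2 - 2.3564*x - 0.448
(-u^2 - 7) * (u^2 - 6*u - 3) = -u^4 + 6*u^3 - 4*u^2 + 42*u + 21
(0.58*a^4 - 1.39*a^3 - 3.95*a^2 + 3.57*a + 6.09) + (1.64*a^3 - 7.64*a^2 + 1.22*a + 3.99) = 0.58*a^4 + 0.25*a^3 - 11.59*a^2 + 4.79*a + 10.08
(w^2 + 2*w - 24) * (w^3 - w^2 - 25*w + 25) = w^5 + w^4 - 51*w^3 - w^2 + 650*w - 600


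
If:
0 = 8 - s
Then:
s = 8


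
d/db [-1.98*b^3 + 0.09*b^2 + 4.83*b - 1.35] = -5.94*b^2 + 0.18*b + 4.83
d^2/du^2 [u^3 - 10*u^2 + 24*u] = 6*u - 20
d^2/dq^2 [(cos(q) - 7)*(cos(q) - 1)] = 8*cos(q) - 2*cos(2*q)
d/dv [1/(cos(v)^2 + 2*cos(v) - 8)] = 2*(cos(v) + 1)*sin(v)/(cos(v)^2 + 2*cos(v) - 8)^2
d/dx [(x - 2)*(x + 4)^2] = 3*x*(x + 4)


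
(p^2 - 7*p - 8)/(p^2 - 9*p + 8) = (p + 1)/(p - 1)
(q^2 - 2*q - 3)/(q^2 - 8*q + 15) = (q + 1)/(q - 5)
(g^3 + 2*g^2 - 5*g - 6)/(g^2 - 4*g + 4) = (g^2 + 4*g + 3)/(g - 2)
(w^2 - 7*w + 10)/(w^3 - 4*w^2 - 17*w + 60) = (w - 2)/(w^2 + w - 12)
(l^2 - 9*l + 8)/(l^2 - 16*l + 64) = (l - 1)/(l - 8)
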